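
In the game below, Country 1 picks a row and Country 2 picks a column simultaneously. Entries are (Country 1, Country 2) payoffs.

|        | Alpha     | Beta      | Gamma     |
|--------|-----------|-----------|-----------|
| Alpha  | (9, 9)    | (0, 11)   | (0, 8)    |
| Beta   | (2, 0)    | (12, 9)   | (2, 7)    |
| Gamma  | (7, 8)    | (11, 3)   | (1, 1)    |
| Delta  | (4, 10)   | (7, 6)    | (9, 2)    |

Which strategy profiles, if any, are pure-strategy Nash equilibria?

Find each player's best response to every opponent strategy; NE are the intersections.
Country 1's best responses — vs Alpha: Alpha (payoff 9); vs Beta: Beta (payoff 12); vs Gamma: Delta (payoff 9).
Country 2's best responses — vs Alpha: Beta (payoff 11); vs Beta: Beta (payoff 9); vs Gamma: Alpha (payoff 8); vs Delta: Alpha (payoff 10).
The only mutual best response is (Beta, Beta); neither player gains by switching there.

(Beta, Beta)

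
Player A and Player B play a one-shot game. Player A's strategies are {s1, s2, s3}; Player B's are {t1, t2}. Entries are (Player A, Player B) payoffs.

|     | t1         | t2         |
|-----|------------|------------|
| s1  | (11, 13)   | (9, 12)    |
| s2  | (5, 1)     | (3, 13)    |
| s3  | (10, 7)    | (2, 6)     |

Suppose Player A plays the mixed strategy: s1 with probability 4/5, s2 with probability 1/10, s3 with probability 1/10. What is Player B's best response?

Compute Player B's expected payoff from each pure strategy against the given mix.
t1: (4/5)·13 + (1/10)·1 + (1/10)·7 = 56/5
t2: (4/5)·12 + (1/10)·13 + (1/10)·6 = 23/2
Highest expected payoff is 23/2, from t2.

t2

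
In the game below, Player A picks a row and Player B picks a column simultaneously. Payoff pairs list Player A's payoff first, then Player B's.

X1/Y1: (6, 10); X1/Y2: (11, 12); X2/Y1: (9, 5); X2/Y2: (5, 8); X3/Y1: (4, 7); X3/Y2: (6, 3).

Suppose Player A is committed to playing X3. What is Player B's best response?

Y1

With Player A fixed at X3, Player B's payoffs are: Y1 → 7, Y2 → 3.
The maximum is 7, achieved by Y1.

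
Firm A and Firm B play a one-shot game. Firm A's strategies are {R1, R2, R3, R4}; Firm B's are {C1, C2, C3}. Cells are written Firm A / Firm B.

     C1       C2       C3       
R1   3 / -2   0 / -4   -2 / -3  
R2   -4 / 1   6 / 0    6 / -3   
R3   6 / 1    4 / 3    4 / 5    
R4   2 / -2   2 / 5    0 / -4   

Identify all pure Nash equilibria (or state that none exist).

Check mutual best responses: a cell is a NE iff neither player can gain by unilaterally deviating.
Firm A's best responses — vs C1: R3 (payoff 6); vs C2: R2 (payoff 6); vs C3: R2 (payoff 6).
Firm B's best responses — vs R1: C1 (payoff -2); vs R2: C1 (payoff 1); vs R3: C3 (payoff 5); vs R4: C2 (payoff 5).
No cell has both players best-responding. For instance, Firm A's best reply to C2 is R2, but against R2 Firm B prefers C1 over C2.

None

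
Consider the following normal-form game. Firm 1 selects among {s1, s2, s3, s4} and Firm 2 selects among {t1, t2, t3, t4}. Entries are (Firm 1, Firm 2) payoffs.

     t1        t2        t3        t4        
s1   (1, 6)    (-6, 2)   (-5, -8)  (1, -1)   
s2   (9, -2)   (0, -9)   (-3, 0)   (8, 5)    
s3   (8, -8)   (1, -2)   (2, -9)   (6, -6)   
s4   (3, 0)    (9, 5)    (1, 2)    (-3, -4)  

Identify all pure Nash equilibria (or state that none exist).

(s2, t4) and (s4, t2)

Check mutual best responses: a cell is a NE iff neither player can gain by unilaterally deviating.
Firm 1's best responses — vs t1: s2 (payoff 9); vs t2: s4 (payoff 9); vs t3: s3 (payoff 2); vs t4: s2 (payoff 8).
Firm 2's best responses — vs s1: t1 (payoff 6); vs s2: t4 (payoff 5); vs s3: t2 (payoff -2); vs s4: t2 (payoff 5).
Mutual best responses occur at (s2, t4) and (s4, t2); at each, neither player gains by switching.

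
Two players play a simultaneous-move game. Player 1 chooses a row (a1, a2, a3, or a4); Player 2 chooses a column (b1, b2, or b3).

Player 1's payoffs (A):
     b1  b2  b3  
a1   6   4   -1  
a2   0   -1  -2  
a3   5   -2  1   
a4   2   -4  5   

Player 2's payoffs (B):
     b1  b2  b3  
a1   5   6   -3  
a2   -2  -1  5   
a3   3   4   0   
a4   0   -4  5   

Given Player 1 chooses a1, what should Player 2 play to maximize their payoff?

b2

With Player 1 fixed at a1, Player 2's payoffs are: b1 → 5, b2 → 6, b3 → -3.
The maximum is 6, achieved by b2.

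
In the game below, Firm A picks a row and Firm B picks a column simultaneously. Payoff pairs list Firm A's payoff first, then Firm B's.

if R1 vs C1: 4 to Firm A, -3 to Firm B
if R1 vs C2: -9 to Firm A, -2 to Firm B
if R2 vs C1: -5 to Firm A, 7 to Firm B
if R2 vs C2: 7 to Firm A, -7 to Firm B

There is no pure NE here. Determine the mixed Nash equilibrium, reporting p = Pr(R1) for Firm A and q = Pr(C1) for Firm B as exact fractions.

p = 14/15, q = 16/25

Each player's mixing probability is pinned down by making the *other* player indifferent.
Firm B indifferent between C1 and C2: p·(-3) + (1−p)·7 = p·(-2) + (1−p)·(-7) ⟹ 7 + (-10)p = (-7) + 5p ⟹ p = 14/15.
Firm A indifferent between R1 and R2: q·4 + (1−q)·(-9) = q·(-5) + (1−q)·7 ⟹ (-9) + 13q = 7 + (-12)q ⟹ q = 16/25.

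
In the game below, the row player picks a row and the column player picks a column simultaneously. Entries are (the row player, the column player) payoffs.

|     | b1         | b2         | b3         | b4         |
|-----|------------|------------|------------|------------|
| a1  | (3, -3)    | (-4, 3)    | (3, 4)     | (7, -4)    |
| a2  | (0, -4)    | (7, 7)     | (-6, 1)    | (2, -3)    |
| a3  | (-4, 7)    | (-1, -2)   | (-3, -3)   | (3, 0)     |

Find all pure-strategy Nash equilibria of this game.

A profile is a Nash equilibrium when each player is best-responding to the other.
The row player's best responses — vs b1: a1 (payoff 3); vs b2: a2 (payoff 7); vs b3: a1 (payoff 3); vs b4: a1 (payoff 7).
The column player's best responses — vs a1: b3 (payoff 4); vs a2: b2 (payoff 7); vs a3: b1 (payoff 7).
Mutual best responses occur at (a1, b3) and (a2, b2); at each, neither player gains by switching.

(a1, b3) and (a2, b2)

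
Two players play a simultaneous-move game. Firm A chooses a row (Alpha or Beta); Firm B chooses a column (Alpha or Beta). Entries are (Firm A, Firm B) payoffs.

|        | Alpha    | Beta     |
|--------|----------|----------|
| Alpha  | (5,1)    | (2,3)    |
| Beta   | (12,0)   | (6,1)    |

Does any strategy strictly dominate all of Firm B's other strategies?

Beta

Check whether one of Firm B's strategies beats all alternatives regardless of what the opponent does.
Beta strictly dominates: vs Alpha: 3 > 1; vs Beta: 1 > 0.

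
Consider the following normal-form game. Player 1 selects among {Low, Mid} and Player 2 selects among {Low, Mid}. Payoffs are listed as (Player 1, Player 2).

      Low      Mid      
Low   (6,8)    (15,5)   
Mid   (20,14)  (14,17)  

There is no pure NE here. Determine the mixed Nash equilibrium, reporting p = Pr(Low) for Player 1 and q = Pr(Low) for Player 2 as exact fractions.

p = 1/2, q = 1/15

Each player's mixing probability is pinned down by making the *other* player indifferent.
Player 2 indifferent between Low and Mid: p·8 + (1−p)·14 = p·5 + (1−p)·17 ⟹ 14 + (-6)p = 17 + (-12)p ⟹ p = 1/2.
Player 1 indifferent between Low and Mid: q·6 + (1−q)·15 = q·20 + (1−q)·14 ⟹ 15 + (-9)q = 14 + 6q ⟹ q = 1/15.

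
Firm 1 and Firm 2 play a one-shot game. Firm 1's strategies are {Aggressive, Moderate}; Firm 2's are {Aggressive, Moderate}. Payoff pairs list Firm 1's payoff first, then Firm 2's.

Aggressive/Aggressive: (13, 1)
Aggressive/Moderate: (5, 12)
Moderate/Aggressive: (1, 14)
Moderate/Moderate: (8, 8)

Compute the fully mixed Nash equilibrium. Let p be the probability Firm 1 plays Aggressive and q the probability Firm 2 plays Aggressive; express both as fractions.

p = 6/17, q = 1/5

Each player's mixing probability is pinned down by making the *other* player indifferent.
Firm 2 indifferent between Aggressive and Moderate: p·1 + (1−p)·14 = p·12 + (1−p)·8 ⟹ 14 + (-13)p = 8 + 4p ⟹ p = 6/17.
Firm 1 indifferent between Aggressive and Moderate: q·13 + (1−q)·5 = q·1 + (1−q)·8 ⟹ 5 + 8q = 8 + (-7)q ⟹ q = 1/5.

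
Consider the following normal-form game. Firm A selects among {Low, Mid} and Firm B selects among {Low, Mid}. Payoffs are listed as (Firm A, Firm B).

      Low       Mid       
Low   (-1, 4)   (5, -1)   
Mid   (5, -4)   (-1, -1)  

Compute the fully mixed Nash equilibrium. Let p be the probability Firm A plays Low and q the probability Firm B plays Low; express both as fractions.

p = 3/8, q = 1/2

In a mixed NE each player is indifferent between their pure strategies, so the opponent's mix sets the indifference.
Firm B indifferent between Low and Mid: p·4 + (1−p)·(-4) = p·(-1) + (1−p)·(-1) ⟹ (-4) + 8p = (-1) + 0p ⟹ p = 3/8.
Firm A indifferent between Low and Mid: q·(-1) + (1−q)·5 = q·5 + (1−q)·(-1) ⟹ 5 + (-6)q = (-1) + 6q ⟹ q = 1/2.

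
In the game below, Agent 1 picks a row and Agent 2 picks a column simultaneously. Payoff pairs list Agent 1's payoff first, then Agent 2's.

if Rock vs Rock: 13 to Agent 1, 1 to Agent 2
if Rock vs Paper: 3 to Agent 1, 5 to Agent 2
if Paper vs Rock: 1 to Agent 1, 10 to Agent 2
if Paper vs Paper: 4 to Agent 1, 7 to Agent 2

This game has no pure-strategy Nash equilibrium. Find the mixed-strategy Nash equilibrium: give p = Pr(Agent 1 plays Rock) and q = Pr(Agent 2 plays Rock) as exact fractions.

p = 3/7, q = 1/13

Each player's mixing probability is pinned down by making the *other* player indifferent.
Agent 2 indifferent between Rock and Paper: p·1 + (1−p)·10 = p·5 + (1−p)·7 ⟹ 10 + (-9)p = 7 + (-2)p ⟹ p = 3/7.
Agent 1 indifferent between Rock and Paper: q·13 + (1−q)·3 = q·1 + (1−q)·4 ⟹ 3 + 10q = 4 + (-3)q ⟹ q = 1/13.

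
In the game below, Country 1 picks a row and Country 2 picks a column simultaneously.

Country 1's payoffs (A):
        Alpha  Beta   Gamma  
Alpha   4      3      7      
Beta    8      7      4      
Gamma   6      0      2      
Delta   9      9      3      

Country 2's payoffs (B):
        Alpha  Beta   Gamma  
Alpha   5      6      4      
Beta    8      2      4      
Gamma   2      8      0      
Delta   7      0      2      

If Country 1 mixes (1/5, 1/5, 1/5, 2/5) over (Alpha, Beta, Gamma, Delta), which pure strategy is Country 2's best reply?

Compute Country 2's expected payoff from each pure strategy against the given mix.
Alpha: (1/5)·5 + (1/5)·8 + (1/5)·2 + (2/5)·7 = 29/5
Beta: (1/5)·6 + (1/5)·2 + (1/5)·8 + (2/5)·0 = 16/5
Gamma: (1/5)·4 + (1/5)·4 + (1/5)·0 + (2/5)·2 = 12/5
Highest expected payoff is 29/5, from Alpha.

Alpha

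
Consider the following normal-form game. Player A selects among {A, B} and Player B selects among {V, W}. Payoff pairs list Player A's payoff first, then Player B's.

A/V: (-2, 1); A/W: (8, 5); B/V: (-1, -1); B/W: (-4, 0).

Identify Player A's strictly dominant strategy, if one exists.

A strategy is strictly dominant if it gives Player A a strictly higher payoff than every other strategy, against every choice by the opponent.
A is not dominant: against V, B gives -1 > -2.
B is not dominant: against W, A gives 8 > -4.
No single strategy is best against every opponent action.

No strictly dominant strategy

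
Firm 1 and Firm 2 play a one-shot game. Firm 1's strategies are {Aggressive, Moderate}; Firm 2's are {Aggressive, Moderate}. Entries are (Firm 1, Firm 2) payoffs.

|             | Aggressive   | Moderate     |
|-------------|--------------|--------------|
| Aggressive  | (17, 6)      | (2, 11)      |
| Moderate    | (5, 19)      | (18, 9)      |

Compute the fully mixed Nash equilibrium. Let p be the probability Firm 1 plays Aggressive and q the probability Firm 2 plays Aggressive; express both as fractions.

In a mixed NE each player is indifferent between their pure strategies, so the opponent's mix sets the indifference.
Firm 2 indifferent between Aggressive and Moderate: p·6 + (1−p)·19 = p·11 + (1−p)·9 ⟹ 19 + (-13)p = 9 + 2p ⟹ p = 2/3.
Firm 1 indifferent between Aggressive and Moderate: q·17 + (1−q)·2 = q·5 + (1−q)·18 ⟹ 2 + 15q = 18 + (-13)q ⟹ q = 4/7.

p = 2/3, q = 4/7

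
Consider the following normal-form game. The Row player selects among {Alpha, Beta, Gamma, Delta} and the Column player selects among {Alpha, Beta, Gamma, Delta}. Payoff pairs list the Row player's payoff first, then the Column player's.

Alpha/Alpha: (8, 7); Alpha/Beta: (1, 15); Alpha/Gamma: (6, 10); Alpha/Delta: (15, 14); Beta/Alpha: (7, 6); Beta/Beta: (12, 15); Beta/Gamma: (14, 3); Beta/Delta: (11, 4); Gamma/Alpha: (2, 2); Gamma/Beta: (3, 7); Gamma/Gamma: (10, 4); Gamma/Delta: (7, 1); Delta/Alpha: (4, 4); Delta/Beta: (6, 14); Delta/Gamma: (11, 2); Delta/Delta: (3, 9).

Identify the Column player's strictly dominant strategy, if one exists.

A strategy is strictly dominant if it gives the Column player a strictly higher payoff than every other strategy, against every choice by the opponent.
Beta strictly dominates: vs Alpha: 15 > each of {7, 10, 14}; vs Beta: 15 > each of {6, 3, 4}; vs Gamma: 7 > each of {2, 4, 1}; vs Delta: 14 > each of {4, 2, 9}.

Beta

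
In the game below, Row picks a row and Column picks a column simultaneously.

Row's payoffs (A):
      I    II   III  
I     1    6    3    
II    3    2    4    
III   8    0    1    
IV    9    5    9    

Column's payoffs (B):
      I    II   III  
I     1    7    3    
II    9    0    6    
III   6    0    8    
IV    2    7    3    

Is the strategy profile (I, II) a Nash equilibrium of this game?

Holding Column at II: Row gets 6 from I, versus 2 from II, 0 from III, 5 from IV. No profitable deviation for Row.
Holding Row at I: Column gets 7 from II, versus 1 from I, 3 from III. No profitable deviation for Column either.

Yes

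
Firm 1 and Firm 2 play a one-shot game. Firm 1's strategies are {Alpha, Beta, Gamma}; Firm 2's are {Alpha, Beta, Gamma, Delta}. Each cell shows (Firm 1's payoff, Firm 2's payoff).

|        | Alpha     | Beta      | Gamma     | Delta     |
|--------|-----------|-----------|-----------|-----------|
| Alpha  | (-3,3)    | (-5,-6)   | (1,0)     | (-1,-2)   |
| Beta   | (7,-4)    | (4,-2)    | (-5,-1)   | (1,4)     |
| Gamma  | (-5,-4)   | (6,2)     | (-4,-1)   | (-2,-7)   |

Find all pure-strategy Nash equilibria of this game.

(Beta, Delta) and (Gamma, Beta)

A profile is a Nash equilibrium when each player is best-responding to the other.
Firm 1's best responses — vs Alpha: Beta (payoff 7); vs Beta: Gamma (payoff 6); vs Gamma: Alpha (payoff 1); vs Delta: Beta (payoff 1).
Firm 2's best responses — vs Alpha: Alpha (payoff 3); vs Beta: Delta (payoff 4); vs Gamma: Beta (payoff 2).
Mutual best responses occur at (Beta, Delta) and (Gamma, Beta); at each, neither player gains by switching.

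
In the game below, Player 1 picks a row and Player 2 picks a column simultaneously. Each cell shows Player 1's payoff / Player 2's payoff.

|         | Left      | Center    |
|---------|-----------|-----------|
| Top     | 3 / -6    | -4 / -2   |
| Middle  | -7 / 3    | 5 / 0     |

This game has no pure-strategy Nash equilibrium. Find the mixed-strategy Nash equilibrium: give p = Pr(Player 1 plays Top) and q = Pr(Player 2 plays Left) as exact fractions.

In a mixed NE each player is indifferent between their pure strategies, so the opponent's mix sets the indifference.
Player 2 indifferent between Left and Center: p·(-6) + (1−p)·3 = p·(-2) + (1−p)·0 ⟹ 3 + (-9)p = 0 + (-2)p ⟹ p = 3/7.
Player 1 indifferent between Top and Middle: q·3 + (1−q)·(-4) = q·(-7) + (1−q)·5 ⟹ (-4) + 7q = 5 + (-12)q ⟹ q = 9/19.

p = 3/7, q = 9/19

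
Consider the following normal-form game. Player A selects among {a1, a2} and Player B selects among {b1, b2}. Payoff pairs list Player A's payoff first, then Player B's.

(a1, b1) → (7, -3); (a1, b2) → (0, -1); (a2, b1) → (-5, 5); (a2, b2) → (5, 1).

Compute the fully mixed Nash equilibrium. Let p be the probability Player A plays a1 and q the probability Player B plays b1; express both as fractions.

p = 2/3, q = 5/17

Each player's mixing probability is pinned down by making the *other* player indifferent.
Player B indifferent between b1 and b2: p·(-3) + (1−p)·5 = p·(-1) + (1−p)·1 ⟹ 5 + (-8)p = 1 + (-2)p ⟹ p = 2/3.
Player A indifferent between a1 and a2: q·7 + (1−q)·0 = q·(-5) + (1−q)·5 ⟹ 0 + 7q = 5 + (-10)q ⟹ q = 5/17.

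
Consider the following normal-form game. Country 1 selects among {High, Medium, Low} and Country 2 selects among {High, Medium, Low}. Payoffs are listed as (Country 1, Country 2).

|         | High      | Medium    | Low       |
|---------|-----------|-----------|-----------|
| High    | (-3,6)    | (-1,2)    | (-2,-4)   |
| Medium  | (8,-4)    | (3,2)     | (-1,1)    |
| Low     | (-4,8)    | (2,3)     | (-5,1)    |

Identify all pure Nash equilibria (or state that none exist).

Find each player's best response to every opponent strategy; NE are the intersections.
Country 1's best responses — vs High: Medium (payoff 8); vs Medium: Medium (payoff 3); vs Low: Medium (payoff -1).
Country 2's best responses — vs High: High (payoff 6); vs Medium: Medium (payoff 2); vs Low: High (payoff 8).
The only mutual best response is (Medium, Medium); neither player gains by switching there.

(Medium, Medium)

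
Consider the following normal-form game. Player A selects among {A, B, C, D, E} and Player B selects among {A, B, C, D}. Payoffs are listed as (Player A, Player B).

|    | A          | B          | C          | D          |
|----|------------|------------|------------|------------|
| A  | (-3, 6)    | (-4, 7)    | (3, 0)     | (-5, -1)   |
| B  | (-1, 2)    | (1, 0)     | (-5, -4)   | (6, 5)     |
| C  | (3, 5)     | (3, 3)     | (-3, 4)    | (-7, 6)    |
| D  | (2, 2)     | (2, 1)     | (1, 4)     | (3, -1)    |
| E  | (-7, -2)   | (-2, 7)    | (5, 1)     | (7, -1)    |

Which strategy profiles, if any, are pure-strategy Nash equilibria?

There is no pure-strategy Nash equilibrium

Find each player's best response to every opponent strategy; NE are the intersections.
Player A's best responses — vs A: C (payoff 3); vs B: C (payoff 3); vs C: E (payoff 5); vs D: E (payoff 7).
Player B's best responses — vs A: B (payoff 7); vs B: D (payoff 5); vs C: D (payoff 6); vs D: C (payoff 4); vs E: B (payoff 7).
No cell has both players best-responding. For instance, Player A's best reply to D is E, but against E Player B prefers B over D.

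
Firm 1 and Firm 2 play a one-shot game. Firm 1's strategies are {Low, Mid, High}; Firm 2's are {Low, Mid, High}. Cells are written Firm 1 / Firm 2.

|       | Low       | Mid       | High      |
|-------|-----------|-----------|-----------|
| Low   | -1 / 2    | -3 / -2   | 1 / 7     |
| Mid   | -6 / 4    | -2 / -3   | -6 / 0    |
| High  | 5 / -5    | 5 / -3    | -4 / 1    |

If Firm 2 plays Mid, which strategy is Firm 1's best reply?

With Firm 2 fixed at Mid, Firm 1's payoffs are: Low → -3, Mid → -2, High → 5.
The maximum is 5, achieved by High.

High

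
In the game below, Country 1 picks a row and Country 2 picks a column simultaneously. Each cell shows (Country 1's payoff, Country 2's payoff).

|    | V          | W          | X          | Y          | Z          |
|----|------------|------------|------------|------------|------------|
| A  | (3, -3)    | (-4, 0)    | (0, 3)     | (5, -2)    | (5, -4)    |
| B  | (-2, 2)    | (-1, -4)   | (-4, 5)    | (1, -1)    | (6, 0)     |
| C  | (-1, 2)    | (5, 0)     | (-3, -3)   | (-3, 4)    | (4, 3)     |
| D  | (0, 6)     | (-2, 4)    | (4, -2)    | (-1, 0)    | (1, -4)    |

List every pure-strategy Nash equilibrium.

None

Find each player's best response to every opponent strategy; NE are the intersections.
Country 1's best responses — vs V: A (payoff 3); vs W: C (payoff 5); vs X: D (payoff 4); vs Y: A (payoff 5); vs Z: B (payoff 6).
Country 2's best responses — vs A: X (payoff 3); vs B: X (payoff 5); vs C: Y (payoff 4); vs D: V (payoff 6).
No cell has both players best-responding. For instance, Country 1's best reply to Y is A, but against A Country 2 prefers X over Y.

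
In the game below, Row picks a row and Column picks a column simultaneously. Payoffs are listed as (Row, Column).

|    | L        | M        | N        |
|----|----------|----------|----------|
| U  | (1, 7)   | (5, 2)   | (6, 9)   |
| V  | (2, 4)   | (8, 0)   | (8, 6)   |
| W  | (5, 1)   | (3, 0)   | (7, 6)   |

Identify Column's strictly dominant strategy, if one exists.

Check whether one of Column's strategies beats all alternatives regardless of what the opponent does.
N strictly dominates: vs U: 9 > each of {7, 2}; vs V: 6 > each of {4, 0}; vs W: 6 > each of {1, 0}.

N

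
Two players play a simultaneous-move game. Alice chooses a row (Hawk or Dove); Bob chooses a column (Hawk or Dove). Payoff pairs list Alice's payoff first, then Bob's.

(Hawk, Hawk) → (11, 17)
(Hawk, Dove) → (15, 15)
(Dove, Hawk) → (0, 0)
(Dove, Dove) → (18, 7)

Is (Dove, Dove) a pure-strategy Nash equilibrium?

Yes

Holding Bob at Dove: Alice gets 18 from Dove, versus 15 from Hawk. No profitable deviation for Alice.
Holding Alice at Dove: Bob gets 7 from Dove, versus 0 from Hawk. No profitable deviation for Bob either.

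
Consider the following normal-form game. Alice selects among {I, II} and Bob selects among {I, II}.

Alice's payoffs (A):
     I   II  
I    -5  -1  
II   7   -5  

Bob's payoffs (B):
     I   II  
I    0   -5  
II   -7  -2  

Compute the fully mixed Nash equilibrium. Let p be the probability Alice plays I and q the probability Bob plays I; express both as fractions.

p = 1/2, q = 1/4

In a mixed NE each player is indifferent between their pure strategies, so the opponent's mix sets the indifference.
Bob indifferent between I and II: p·0 + (1−p)·(-7) = p·(-5) + (1−p)·(-2) ⟹ (-7) + 7p = (-2) + (-3)p ⟹ p = 1/2.
Alice indifferent between I and II: q·(-5) + (1−q)·(-1) = q·7 + (1−q)·(-5) ⟹ (-1) + (-4)q = (-5) + 12q ⟹ q = 1/4.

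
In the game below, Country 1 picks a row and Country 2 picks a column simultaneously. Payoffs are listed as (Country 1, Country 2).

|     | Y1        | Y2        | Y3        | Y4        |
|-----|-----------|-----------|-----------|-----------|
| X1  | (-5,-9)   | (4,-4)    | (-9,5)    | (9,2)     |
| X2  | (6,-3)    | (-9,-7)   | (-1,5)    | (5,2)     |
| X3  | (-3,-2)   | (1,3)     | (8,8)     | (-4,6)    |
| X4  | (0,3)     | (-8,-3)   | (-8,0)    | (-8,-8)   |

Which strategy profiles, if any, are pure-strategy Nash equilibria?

A profile is a Nash equilibrium when each player is best-responding to the other.
Country 1's best responses — vs Y1: X2 (payoff 6); vs Y2: X1 (payoff 4); vs Y3: X3 (payoff 8); vs Y4: X1 (payoff 9).
Country 2's best responses — vs X1: Y3 (payoff 5); vs X2: Y3 (payoff 5); vs X3: Y3 (payoff 8); vs X4: Y1 (payoff 3).
The only mutual best response is (X3, Y3); neither player gains by switching there.

(X3, Y3)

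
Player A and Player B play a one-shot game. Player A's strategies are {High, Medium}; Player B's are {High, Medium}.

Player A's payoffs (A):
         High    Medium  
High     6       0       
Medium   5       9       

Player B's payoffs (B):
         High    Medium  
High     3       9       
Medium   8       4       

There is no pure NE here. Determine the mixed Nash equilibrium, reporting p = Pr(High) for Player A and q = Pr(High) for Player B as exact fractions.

Each player's mixing probability is pinned down by making the *other* player indifferent.
Player B indifferent between High and Medium: p·3 + (1−p)·8 = p·9 + (1−p)·4 ⟹ 8 + (-5)p = 4 + 5p ⟹ p = 2/5.
Player A indifferent between High and Medium: q·6 + (1−q)·0 = q·5 + (1−q)·9 ⟹ 0 + 6q = 9 + (-4)q ⟹ q = 9/10.

p = 2/5, q = 9/10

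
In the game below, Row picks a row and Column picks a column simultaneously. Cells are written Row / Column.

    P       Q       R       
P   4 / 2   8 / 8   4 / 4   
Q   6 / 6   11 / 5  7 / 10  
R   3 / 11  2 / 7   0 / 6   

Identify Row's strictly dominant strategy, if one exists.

Check whether one of Row's strategies beats all alternatives regardless of what the opponent does.
Q strictly dominates: vs P: 6 > each of {4, 3}; vs Q: 11 > each of {8, 2}; vs R: 7 > each of {4, 0}.

Q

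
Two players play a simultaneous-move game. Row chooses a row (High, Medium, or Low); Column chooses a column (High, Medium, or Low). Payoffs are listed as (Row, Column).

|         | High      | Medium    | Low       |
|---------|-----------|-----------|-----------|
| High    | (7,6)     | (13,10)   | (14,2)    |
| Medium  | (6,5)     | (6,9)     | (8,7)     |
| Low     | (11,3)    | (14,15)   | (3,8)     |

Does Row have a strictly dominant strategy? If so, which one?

None

A strategy is strictly dominant if it gives Row a strictly higher payoff than every other strategy, against every choice by the opponent.
High is not dominant: against High, Low gives 11 > 7.
Medium is not dominant: against High, High gives 7 > 6.
Low is not dominant: against Low, High gives 14 > 3.
No single strategy is best against every opponent action.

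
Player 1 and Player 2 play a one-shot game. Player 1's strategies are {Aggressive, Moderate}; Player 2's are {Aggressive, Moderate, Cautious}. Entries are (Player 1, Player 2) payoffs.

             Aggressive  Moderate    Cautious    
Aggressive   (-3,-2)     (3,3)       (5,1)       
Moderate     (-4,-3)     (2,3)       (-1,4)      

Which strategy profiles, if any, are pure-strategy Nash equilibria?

(Aggressive, Moderate)

Check mutual best responses: a cell is a NE iff neither player can gain by unilaterally deviating.
Player 1's best responses — vs Aggressive: Aggressive (payoff -3); vs Moderate: Aggressive (payoff 3); vs Cautious: Aggressive (payoff 5).
Player 2's best responses — vs Aggressive: Moderate (payoff 3); vs Moderate: Cautious (payoff 4).
The only mutual best response is (Aggressive, Moderate); neither player gains by switching there.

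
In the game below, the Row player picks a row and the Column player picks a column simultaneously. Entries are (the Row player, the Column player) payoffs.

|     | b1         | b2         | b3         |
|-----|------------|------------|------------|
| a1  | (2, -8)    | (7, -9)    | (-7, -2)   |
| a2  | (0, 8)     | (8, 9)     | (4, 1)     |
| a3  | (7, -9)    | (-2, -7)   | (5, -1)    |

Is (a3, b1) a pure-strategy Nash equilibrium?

No

Holding the Column player at b1: the Row player gets 7 from a3, versus 2 from a1, 0 from a2. No profitable deviation for the Row player.
Holding the Row player at a3: the Column player gets -9 from b1 but could get -1 by switching to b3. The Column player has a profitable deviation.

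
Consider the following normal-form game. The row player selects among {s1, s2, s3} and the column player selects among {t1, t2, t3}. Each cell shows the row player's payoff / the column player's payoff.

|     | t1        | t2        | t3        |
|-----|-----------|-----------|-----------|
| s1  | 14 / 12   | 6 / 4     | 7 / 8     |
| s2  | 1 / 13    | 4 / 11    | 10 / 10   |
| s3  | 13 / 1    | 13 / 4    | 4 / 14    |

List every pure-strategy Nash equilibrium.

(s1, t1)

Check mutual best responses: a cell is a NE iff neither player can gain by unilaterally deviating.
The row player's best responses — vs t1: s1 (payoff 14); vs t2: s3 (payoff 13); vs t3: s2 (payoff 10).
The column player's best responses — vs s1: t1 (payoff 12); vs s2: t1 (payoff 13); vs s3: t3 (payoff 14).
The only mutual best response is (s1, t1); neither player gains by switching there.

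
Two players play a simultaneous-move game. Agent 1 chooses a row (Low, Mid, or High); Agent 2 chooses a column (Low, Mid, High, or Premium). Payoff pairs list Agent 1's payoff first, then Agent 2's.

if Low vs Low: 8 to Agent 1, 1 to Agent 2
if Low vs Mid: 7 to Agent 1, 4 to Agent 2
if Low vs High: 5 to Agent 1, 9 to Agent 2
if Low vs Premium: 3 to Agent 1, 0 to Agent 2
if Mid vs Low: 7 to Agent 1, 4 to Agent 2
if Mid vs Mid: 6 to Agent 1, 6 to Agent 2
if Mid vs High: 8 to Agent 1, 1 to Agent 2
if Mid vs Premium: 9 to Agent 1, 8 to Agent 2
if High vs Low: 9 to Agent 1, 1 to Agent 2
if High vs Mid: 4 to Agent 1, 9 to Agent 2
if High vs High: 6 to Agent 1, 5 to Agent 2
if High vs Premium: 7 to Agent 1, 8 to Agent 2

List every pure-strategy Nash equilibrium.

(Mid, Premium)

Check mutual best responses: a cell is a NE iff neither player can gain by unilaterally deviating.
Agent 1's best responses — vs Low: High (payoff 9); vs Mid: Low (payoff 7); vs High: Mid (payoff 8); vs Premium: Mid (payoff 9).
Agent 2's best responses — vs Low: High (payoff 9); vs Mid: Premium (payoff 8); vs High: Mid (payoff 9).
The only mutual best response is (Mid, Premium); neither player gains by switching there.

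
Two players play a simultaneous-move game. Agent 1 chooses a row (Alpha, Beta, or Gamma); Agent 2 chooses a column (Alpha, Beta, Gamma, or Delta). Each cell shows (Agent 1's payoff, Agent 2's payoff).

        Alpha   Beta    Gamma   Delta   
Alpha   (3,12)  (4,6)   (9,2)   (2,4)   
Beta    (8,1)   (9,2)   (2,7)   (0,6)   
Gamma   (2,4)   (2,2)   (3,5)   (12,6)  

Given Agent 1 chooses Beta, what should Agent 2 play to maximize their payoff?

With Agent 1 fixed at Beta, Agent 2's payoffs are: Alpha → 1, Beta → 2, Gamma → 7, Delta → 6.
The maximum is 7, achieved by Gamma.

Gamma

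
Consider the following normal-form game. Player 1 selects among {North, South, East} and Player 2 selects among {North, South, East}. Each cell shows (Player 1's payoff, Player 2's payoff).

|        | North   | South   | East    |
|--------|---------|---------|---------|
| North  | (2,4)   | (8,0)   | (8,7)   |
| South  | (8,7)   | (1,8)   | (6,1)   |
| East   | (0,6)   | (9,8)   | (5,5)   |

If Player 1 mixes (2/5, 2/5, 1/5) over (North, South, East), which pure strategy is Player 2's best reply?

North

Player 2's best reply maximizes expected payoff against the mix.
North: (2/5)·4 + (2/5)·7 + (1/5)·6 = 28/5
South: (2/5)·0 + (2/5)·8 + (1/5)·8 = 24/5
East: (2/5)·7 + (2/5)·1 + (1/5)·5 = 21/5
Highest expected payoff is 28/5, from North.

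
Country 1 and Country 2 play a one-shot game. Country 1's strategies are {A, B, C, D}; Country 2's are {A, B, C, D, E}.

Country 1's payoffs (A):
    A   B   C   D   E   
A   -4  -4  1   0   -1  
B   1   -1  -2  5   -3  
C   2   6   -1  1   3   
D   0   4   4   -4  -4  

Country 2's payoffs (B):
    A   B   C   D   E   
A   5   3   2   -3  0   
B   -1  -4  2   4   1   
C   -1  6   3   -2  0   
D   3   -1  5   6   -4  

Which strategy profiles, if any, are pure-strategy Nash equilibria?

(B, D) and (C, B)

Check mutual best responses: a cell is a NE iff neither player can gain by unilaterally deviating.
Country 1's best responses — vs A: C (payoff 2); vs B: C (payoff 6); vs C: D (payoff 4); vs D: B (payoff 5); vs E: C (payoff 3).
Country 2's best responses — vs A: A (payoff 5); vs B: D (payoff 4); vs C: B (payoff 6); vs D: D (payoff 6).
Mutual best responses occur at (B, D) and (C, B); at each, neither player gains by switching.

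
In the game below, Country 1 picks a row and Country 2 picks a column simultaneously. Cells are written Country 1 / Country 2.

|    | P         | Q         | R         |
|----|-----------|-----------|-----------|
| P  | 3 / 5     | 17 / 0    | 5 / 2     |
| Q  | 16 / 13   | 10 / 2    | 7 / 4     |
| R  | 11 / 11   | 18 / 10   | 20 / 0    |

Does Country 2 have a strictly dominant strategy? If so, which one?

A strategy is strictly dominant if it gives Country 2 a strictly higher payoff than every other strategy, against every choice by the opponent.
P strictly dominates: vs P: 5 > each of {0, 2}; vs Q: 13 > each of {2, 4}; vs R: 11 > each of {10, 0}.

P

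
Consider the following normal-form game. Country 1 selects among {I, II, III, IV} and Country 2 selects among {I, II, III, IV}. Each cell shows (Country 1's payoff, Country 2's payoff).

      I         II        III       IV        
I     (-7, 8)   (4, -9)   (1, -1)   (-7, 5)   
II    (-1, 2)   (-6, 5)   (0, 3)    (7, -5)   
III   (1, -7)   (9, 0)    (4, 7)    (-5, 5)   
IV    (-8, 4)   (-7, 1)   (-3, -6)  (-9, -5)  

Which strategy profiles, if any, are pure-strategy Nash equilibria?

(III, III)

A profile is a Nash equilibrium when each player is best-responding to the other.
Country 1's best responses — vs I: III (payoff 1); vs II: III (payoff 9); vs III: III (payoff 4); vs IV: II (payoff 7).
Country 2's best responses — vs I: I (payoff 8); vs II: II (payoff 5); vs III: III (payoff 7); vs IV: I (payoff 4).
The only mutual best response is (III, III); neither player gains by switching there.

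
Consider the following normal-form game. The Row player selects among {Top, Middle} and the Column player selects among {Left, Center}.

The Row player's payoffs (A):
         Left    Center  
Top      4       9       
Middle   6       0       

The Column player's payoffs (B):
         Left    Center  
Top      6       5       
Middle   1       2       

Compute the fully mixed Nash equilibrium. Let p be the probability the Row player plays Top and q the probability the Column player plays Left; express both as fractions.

p = 1/2, q = 9/11

In a mixed NE each player is indifferent between their pure strategies, so the opponent's mix sets the indifference.
The Column player indifferent between Left and Center: p·6 + (1−p)·1 = p·5 + (1−p)·2 ⟹ 1 + 5p = 2 + 3p ⟹ p = 1/2.
The Row player indifferent between Top and Middle: q·4 + (1−q)·9 = q·6 + (1−q)·0 ⟹ 9 + (-5)q = 0 + 6q ⟹ q = 9/11.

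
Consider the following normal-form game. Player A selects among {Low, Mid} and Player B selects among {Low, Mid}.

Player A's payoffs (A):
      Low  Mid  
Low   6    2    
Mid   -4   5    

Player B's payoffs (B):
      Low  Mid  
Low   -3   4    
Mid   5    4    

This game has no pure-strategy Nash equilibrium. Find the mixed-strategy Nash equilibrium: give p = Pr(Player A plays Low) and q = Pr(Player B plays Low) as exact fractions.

p = 1/8, q = 3/13

In a mixed NE each player is indifferent between their pure strategies, so the opponent's mix sets the indifference.
Player B indifferent between Low and Mid: p·(-3) + (1−p)·5 = p·4 + (1−p)·4 ⟹ 5 + (-8)p = 4 + 0p ⟹ p = 1/8.
Player A indifferent between Low and Mid: q·6 + (1−q)·2 = q·(-4) + (1−q)·5 ⟹ 2 + 4q = 5 + (-9)q ⟹ q = 3/13.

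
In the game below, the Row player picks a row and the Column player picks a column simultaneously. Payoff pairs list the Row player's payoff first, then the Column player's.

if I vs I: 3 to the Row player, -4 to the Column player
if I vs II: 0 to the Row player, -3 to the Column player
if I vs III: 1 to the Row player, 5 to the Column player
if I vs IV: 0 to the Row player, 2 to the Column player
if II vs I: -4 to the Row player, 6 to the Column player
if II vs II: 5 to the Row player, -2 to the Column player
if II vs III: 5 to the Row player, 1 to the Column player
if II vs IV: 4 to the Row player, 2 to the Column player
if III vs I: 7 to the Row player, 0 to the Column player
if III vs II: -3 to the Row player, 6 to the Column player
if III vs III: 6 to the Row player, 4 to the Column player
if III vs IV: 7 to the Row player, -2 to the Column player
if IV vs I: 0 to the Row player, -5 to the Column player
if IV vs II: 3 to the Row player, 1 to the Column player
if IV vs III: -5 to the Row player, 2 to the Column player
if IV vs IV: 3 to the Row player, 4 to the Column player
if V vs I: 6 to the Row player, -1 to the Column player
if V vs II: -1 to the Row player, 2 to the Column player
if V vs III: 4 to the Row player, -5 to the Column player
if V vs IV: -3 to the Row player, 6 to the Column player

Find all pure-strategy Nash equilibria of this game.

No pure-strategy Nash equilibrium

Check mutual best responses: a cell is a NE iff neither player can gain by unilaterally deviating.
The Row player's best responses — vs I: III (payoff 7); vs II: II (payoff 5); vs III: III (payoff 6); vs IV: III (payoff 7).
The Column player's best responses — vs I: III (payoff 5); vs II: I (payoff 6); vs III: II (payoff 6); vs IV: IV (payoff 4); vs V: IV (payoff 6).
No cell has both players best-responding. For instance, the Row player's best reply to IV is III, but against III the Column player prefers II over IV.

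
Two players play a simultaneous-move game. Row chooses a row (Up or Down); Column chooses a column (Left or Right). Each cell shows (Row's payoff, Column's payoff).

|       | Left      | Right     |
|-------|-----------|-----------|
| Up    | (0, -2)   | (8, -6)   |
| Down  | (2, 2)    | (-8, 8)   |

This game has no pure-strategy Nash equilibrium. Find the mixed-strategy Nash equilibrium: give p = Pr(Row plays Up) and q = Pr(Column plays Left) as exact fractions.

In a mixed NE each player is indifferent between their pure strategies, so the opponent's mix sets the indifference.
Column indifferent between Left and Right: p·(-2) + (1−p)·2 = p·(-6) + (1−p)·8 ⟹ 2 + (-4)p = 8 + (-14)p ⟹ p = 3/5.
Row indifferent between Up and Down: q·0 + (1−q)·8 = q·2 + (1−q)·(-8) ⟹ 8 + (-8)q = (-8) + 10q ⟹ q = 8/9.

p = 3/5, q = 8/9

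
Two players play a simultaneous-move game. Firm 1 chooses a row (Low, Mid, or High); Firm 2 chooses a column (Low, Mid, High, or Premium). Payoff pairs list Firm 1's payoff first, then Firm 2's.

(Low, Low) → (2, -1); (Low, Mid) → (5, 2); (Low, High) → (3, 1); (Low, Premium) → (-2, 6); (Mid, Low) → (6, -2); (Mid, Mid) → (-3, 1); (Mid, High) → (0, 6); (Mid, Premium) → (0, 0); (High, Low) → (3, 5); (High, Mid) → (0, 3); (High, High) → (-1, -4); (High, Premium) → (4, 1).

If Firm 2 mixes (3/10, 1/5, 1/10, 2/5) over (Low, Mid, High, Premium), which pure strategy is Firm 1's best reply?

High

Firm 1's best reply maximizes expected payoff against the mix.
Low: (3/10)·2 + (1/5)·5 + (1/10)·3 + (2/5)·(-2) = 11/10
Mid: (3/10)·6 + (1/5)·(-3) + (1/10)·0 + (2/5)·0 = 6/5
High: (3/10)·3 + (1/5)·0 + (1/10)·(-1) + (2/5)·4 = 12/5
Highest expected payoff is 12/5, from High.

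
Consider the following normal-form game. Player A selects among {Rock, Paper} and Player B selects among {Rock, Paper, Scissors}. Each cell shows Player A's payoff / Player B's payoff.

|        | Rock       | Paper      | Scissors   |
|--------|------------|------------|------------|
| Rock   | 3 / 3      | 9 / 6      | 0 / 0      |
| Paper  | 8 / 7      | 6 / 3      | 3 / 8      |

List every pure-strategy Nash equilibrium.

(Rock, Paper) and (Paper, Scissors)

Check mutual best responses: a cell is a NE iff neither player can gain by unilaterally deviating.
Player A's best responses — vs Rock: Paper (payoff 8); vs Paper: Rock (payoff 9); vs Scissors: Paper (payoff 3).
Player B's best responses — vs Rock: Paper (payoff 6); vs Paper: Scissors (payoff 8).
Mutual best responses occur at (Rock, Paper) and (Paper, Scissors); at each, neither player gains by switching.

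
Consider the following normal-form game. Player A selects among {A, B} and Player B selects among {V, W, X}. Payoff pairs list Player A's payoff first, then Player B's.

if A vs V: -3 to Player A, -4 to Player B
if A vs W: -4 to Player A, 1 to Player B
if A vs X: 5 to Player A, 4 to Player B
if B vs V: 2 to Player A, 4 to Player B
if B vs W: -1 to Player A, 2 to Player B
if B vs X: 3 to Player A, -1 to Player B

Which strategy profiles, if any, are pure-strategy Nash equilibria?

(A, X) and (B, V)

Check mutual best responses: a cell is a NE iff neither player can gain by unilaterally deviating.
Player A's best responses — vs V: B (payoff 2); vs W: B (payoff -1); vs X: A (payoff 5).
Player B's best responses — vs A: X (payoff 4); vs B: V (payoff 4).
Mutual best responses occur at (A, X) and (B, V); at each, neither player gains by switching.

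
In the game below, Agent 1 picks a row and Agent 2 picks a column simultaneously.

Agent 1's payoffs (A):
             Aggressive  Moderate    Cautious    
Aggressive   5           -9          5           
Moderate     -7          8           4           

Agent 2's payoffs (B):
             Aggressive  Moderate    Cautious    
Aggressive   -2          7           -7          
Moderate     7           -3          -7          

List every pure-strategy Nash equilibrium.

No pure-strategy Nash equilibrium

Check mutual best responses: a cell is a NE iff neither player can gain by unilaterally deviating.
Agent 1's best responses — vs Aggressive: Aggressive (payoff 5); vs Moderate: Moderate (payoff 8); vs Cautious: Aggressive (payoff 5).
Agent 2's best responses — vs Aggressive: Moderate (payoff 7); vs Moderate: Aggressive (payoff 7).
No cell has both players best-responding. For instance, Agent 1's best reply to Aggressive is Aggressive, but against Aggressive Agent 2 prefers Moderate over Aggressive.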